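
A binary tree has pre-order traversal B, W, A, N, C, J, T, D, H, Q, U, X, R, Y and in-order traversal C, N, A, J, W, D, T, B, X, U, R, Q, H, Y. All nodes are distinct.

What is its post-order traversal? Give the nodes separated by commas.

The first element of pre-order is the root; it splits in-order into left and right subtrees.
Root B: left subtree has 7 nodes {C, N, A, J, W, D, T}, right has 6 {X, U, R, Q, H, Y}.
  Root W: left subtree has 4 nodes {C, N, A, J}, right has 2 {D, T}.
    Root A: left subtree has 2 nodes {C, N}, right has 1 {J}.
      Root N: left subtree has 1 node {C}, right has 0 { }.
    Root T: left subtree has 1 node {D}, right has 0 { }.
  Root H: left subtree has 4 nodes {X, U, R, Q}, right has 1 {Y}.
    Root Q: left subtree has 3 nodes {X, U, R}, right has 0 { }.
      Root U: left subtree has 1 node {X}, right has 1 {R}.

C, N, J, A, D, T, W, X, R, U, Q, Y, H, B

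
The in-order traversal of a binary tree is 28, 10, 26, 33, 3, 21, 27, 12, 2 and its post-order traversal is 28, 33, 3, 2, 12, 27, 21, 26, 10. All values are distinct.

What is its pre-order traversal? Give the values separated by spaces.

The last element of post-order is the root; it splits in-order into left and right subtrees.
Root 10: left subtree has 1 node {28}, right has 7 {26, 33, 3, 21, 27, 12, 2}.
  Root 26: left subtree has 0 nodes { }, right has 6 {33, 3, 21, 27, 12, 2}.
    Root 21: left subtree has 2 nodes {33, 3}, right has 3 {27, 12, 2}.
      Root 3: left subtree has 1 node {33}, right has 0 { }.
      Root 27: left subtree has 0 nodes { }, right has 2 {12, 2}.
        Root 12: left subtree has 0 nodes { }, right has 1 {2}.

10 28 26 21 3 33 27 12 2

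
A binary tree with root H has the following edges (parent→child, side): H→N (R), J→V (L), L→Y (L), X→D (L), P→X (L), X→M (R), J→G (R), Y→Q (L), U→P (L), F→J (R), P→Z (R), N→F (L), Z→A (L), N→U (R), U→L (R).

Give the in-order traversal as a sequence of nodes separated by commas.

H, F, V, J, G, N, D, X, M, P, A, Z, U, Q, Y, L

In-order visits the left subtree, then the node, then the right subtree.
At H: no left child.
Visit H.
At H: go right to N.
  At N: go left to F.
    At F: no left child.
    Visit F.
    At F: go right to J.
      At J: go left to V.
        V is a leaf — visit V.
      Visit J.
      At J: go right to G.
        G is a leaf — visit G.
  Visit N.
  At N: go right to U.
    At U: go left to P.
      At P: go left to X.
        At X: go left to D.
          D is a leaf — visit D.
        Visit X.
        At X: go right to M.
          M is a leaf — visit M.
      Visit P.
      At P: go right to Z.
        At Z: go left to A.
          A is a leaf — visit A.
        Visit Z.
        At Z: no right child.
    Visit U.
    At U: go right to L.
      At L: go left to Y.
        At Y: go left to Q.
          Q is a leaf — visit Q.
        Visit Y.
        At Y: no right child.
      Visit L.
      At L: no right child.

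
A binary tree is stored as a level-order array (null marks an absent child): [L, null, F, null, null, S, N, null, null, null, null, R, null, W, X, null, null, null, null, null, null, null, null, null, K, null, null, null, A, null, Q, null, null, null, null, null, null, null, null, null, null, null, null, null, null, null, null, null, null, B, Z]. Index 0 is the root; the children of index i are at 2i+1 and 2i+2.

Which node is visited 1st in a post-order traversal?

Post-order visits the left subtree, then the right subtree, then the node.
At L: no left child.
At L: go right to F.
  At F: go left to S.
    At S: go left to R.
      At R: no left child.
      At R: go right to K.
        At K: go left to B.
          B is a leaf — visit B.
        At K: go right to Z.
          Z is a leaf — visit Z.
        Visit K.
      Visit R.
    At S: no right child.
    Visit S.
  At F: go right to N.
    At N: go left to W.
      At W: no left child.
      At W: go right to A.
        A is a leaf — visit A.
      Visit W.
    At N: go right to X.
      At X: no left child.
      At X: go right to Q.
        Q is a leaf — visit Q.
      Visit X.
    Visit N.
  Visit F.
Visit L.
Full post-order sequence: B, Z, K, R, S, A, W, Q, X, N, F, L.

B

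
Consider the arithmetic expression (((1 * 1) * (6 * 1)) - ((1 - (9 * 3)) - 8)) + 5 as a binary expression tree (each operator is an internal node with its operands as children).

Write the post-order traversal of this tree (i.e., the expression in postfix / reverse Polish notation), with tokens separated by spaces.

1 1 * 6 1 * * 1 9 3 * - 8 - - 5 +

Post-order on an expression tree gives postfix notation: for each operator, emit left operand, right operand, then the operator.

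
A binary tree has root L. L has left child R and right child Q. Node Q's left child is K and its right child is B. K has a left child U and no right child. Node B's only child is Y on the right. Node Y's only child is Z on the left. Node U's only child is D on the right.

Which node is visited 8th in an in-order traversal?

In-order visits the left subtree, then the node, then the right subtree.
At L: go left to R.
  R is a leaf — visit R.
Visit L.
At L: go right to Q.
  At Q: go left to K.
    At K: go left to U.
      At U: no left child.
      Visit U.
      At U: go right to D.
        D is a leaf — visit D.
    Visit K.
    At K: no right child.
  Visit Q.
  At Q: go right to B.
    At B: no left child.
    Visit B.
    At B: go right to Y.
      At Y: go left to Z.
        Z is a leaf — visit Z.
      Visit Y.
      At Y: no right child.
Full in-order sequence: R, L, U, D, K, Q, B, Z, Y.

Z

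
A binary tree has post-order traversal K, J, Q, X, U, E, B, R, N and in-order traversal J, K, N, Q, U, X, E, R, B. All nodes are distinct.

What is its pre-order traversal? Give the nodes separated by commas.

N, J, K, R, E, U, Q, X, B

The last element of post-order is the root; it splits in-order into left and right subtrees.
Root N: left subtree has 2 nodes {J, K}, right has 6 {Q, U, X, E, R, B}.
  Root J: left subtree has 0 nodes { }, right has 1 {K}.
  Root R: left subtree has 4 nodes {Q, U, X, E}, right has 1 {B}.
    Root E: left subtree has 3 nodes {Q, U, X}, right has 0 { }.
      Root U: left subtree has 1 node {Q}, right has 1 {X}.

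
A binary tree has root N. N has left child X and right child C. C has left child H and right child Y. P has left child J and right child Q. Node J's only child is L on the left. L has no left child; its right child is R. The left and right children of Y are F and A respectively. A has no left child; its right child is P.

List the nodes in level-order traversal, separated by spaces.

Level-order visits nodes level by level from the root, left to right within each level.
Level 0: N
Level 1: X, C
Level 2: H, Y
Level 3: F, A
Level 4: P
Level 5: J, Q
Level 6: L
Level 7: R

N X C H Y F A P J Q L R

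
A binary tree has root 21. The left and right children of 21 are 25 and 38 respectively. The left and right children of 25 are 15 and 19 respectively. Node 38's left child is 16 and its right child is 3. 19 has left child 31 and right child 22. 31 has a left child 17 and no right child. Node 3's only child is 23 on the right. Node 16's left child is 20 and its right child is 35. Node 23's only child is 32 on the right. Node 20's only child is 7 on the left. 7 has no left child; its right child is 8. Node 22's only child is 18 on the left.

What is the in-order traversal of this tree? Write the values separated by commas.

In-order visits the left subtree, then the node, then the right subtree.
At 21: go left to 25.
  At 25: go left to 15.
    15 is a leaf — visit 15.
  Visit 25.
  At 25: go right to 19.
    At 19: go left to 31.
      At 31: go left to 17.
        17 is a leaf — visit 17.
      Visit 31.
      At 31: no right child.
    Visit 19.
    At 19: go right to 22.
      At 22: go left to 18.
        18 is a leaf — visit 18.
      Visit 22.
      At 22: no right child.
Visit 21.
At 21: go right to 38.
  At 38: go left to 16.
    At 16: go left to 20.
      At 20: go left to 7.
        At 7: no left child.
        Visit 7.
        At 7: go right to 8.
          8 is a leaf — visit 8.
      Visit 20.
      At 20: no right child.
    Visit 16.
    At 16: go right to 35.
      35 is a leaf — visit 35.
  Visit 38.
  At 38: go right to 3.
    At 3: no left child.
    Visit 3.
    At 3: go right to 23.
      At 23: no left child.
      Visit 23.
      At 23: go right to 32.
        32 is a leaf — visit 32.

15, 25, 17, 31, 19, 18, 22, 21, 7, 8, 20, 16, 35, 38, 3, 23, 32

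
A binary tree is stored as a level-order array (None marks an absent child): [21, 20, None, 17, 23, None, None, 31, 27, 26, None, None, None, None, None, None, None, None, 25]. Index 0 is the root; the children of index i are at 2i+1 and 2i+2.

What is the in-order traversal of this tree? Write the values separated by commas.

In-order visits the left subtree, then the node, then the right subtree.
At 21: go left to 20.
  At 20: go left to 17.
    At 17: go left to 31.
      31 is a leaf — visit 31.
    Visit 17.
    At 17: go right to 27.
      At 27: no left child.
      Visit 27.
      At 27: go right to 25.
        25 is a leaf — visit 25.
  Visit 20.
  At 20: go right to 23.
    At 23: go left to 26.
      26 is a leaf — visit 26.
    Visit 23.
    At 23: no right child.
Visit 21.
At 21: no right child.

31, 17, 27, 25, 20, 26, 23, 21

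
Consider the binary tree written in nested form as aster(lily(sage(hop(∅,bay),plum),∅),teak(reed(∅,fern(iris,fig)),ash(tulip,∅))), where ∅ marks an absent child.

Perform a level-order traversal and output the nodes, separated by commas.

aster, lily, teak, sage, reed, ash, hop, plum, fern, tulip, bay, iris, fig

Level-order visits nodes level by level from the root, left to right within each level.
Level 0: aster
Level 1: lily, teak
Level 2: sage, reed, ash
Level 3: hop, plum, fern, tulip
Level 4: bay, iris, fig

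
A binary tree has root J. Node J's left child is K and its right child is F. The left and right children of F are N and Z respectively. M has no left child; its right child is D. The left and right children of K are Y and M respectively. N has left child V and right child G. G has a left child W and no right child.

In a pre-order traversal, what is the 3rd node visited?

Pre-order visits the node, then its left subtree, then its right subtree.
Visit J.
At J: go left to K.
  Visit K.
  At K: go left to Y.
    Y is a leaf — visit Y.
  At K: go right to M.
    Visit M.
    At M: no left child.
    At M: go right to D.
      D is a leaf — visit D.
At J: go right to F.
  Visit F.
  At F: go left to N.
    Visit N.
    At N: go left to V.
      V is a leaf — visit V.
    At N: go right to G.
      Visit G.
      At G: go left to W.
        W is a leaf — visit W.
      At G: no right child.
  At F: go right to Z.
    Z is a leaf — visit Z.
Full pre-order sequence: J, K, Y, M, D, F, N, V, G, W, Z.

Y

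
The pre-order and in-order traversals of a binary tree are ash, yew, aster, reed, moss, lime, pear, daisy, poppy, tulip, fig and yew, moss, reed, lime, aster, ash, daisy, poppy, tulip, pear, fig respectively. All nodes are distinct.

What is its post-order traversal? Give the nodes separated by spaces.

moss lime reed aster yew tulip poppy daisy fig pear ash

The first element of pre-order is the root; it splits in-order into left and right subtrees.
Root ash: left subtree has 5 nodes {yew, moss, reed, lime, aster}, right has 5 {daisy, poppy, tulip, pear, fig}.
  Root yew: left subtree has 0 nodes { }, right has 4 {moss, reed, lime, aster}.
    Root aster: left subtree has 3 nodes {moss, reed, lime}, right has 0 { }.
      Root reed: left subtree has 1 node {moss}, right has 1 {lime}.
  Root pear: left subtree has 3 nodes {daisy, poppy, tulip}, right has 1 {fig}.
    Root daisy: left subtree has 0 nodes { }, right has 2 {poppy, tulip}.
      Root poppy: left subtree has 0 nodes { }, right has 1 {tulip}.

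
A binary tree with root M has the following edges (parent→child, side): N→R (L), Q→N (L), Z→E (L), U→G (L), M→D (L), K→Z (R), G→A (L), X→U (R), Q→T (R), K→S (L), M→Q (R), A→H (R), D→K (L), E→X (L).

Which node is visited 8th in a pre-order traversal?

U

Pre-order visits the node, then its left subtree, then its right subtree.
Visit M.
At M: go left to D.
  Visit D.
  At D: go left to K.
    Visit K.
    At K: go left to S.
      S is a leaf — visit S.
    At K: go right to Z.
      Visit Z.
      At Z: go left to E.
        Visit E.
        At E: go left to X.
          Visit X.
          At X: no left child.
          At X: go right to U.
            Visit U.
            At U: go left to G.
              Visit G.
              At G: go left to A.
                Visit A.
                At A: no left child.
                At A: go right to H.
                  H is a leaf — visit H.
              At G: no right child.
            At U: no right child.
        At E: no right child.
      At Z: no right child.
  At D: no right child.
At M: go right to Q.
  Visit Q.
  At Q: go left to N.
    Visit N.
    At N: go left to R.
      R is a leaf — visit R.
    At N: no right child.
  At Q: go right to T.
    T is a leaf — visit T.
Full pre-order sequence: M, D, K, S, Z, E, X, U, G, A, H, Q, N, R, T.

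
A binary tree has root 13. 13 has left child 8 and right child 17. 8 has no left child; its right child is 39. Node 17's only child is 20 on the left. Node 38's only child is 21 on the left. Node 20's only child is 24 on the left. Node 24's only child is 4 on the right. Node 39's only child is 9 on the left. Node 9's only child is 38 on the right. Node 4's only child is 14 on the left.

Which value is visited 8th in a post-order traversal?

24

Post-order visits the left subtree, then the right subtree, then the node.
At 13: go left to 8.
  At 8: no left child.
  At 8: go right to 39.
    At 39: go left to 9.
      At 9: no left child.
      At 9: go right to 38.
        At 38: go left to 21.
          21 is a leaf — visit 21.
        At 38: no right child.
        Visit 38.
      Visit 9.
    At 39: no right child.
    Visit 39.
  Visit 8.
At 13: go right to 17.
  At 17: go left to 20.
    At 20: go left to 24.
      At 24: no left child.
      At 24: go right to 4.
        At 4: go left to 14.
          14 is a leaf — visit 14.
        At 4: no right child.
        Visit 4.
      Visit 24.
    At 20: no right child.
    Visit 20.
  At 17: no right child.
  Visit 17.
Visit 13.
Full post-order sequence: 21, 38, 9, 39, 8, 14, 4, 24, 20, 17, 13.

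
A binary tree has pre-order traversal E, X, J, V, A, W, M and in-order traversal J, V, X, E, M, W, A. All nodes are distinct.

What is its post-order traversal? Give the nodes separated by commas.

The first element of pre-order is the root; it splits in-order into left and right subtrees.
Root E: left subtree has 3 nodes {J, V, X}, right has 3 {M, W, A}.
  Root X: left subtree has 2 nodes {J, V}, right has 0 { }.
    Root J: left subtree has 0 nodes { }, right has 1 {V}.
  Root A: left subtree has 2 nodes {M, W}, right has 0 { }.
    Root W: left subtree has 1 node {M}, right has 0 { }.

V, J, X, M, W, A, E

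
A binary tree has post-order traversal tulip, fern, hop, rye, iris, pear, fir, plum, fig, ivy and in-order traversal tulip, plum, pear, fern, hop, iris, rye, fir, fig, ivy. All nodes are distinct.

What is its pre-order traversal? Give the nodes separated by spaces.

The last element of post-order is the root; it splits in-order into left and right subtrees.
Root ivy: left subtree has 9 nodes {tulip, plum, pear, fern, hop, iris, rye, fir, fig}, right has 0 { }.
  Root fig: left subtree has 8 nodes {tulip, plum, pear, fern, hop, iris, rye, fir}, right has 0 { }.
    Root plum: left subtree has 1 node {tulip}, right has 6 {pear, fern, hop, iris, rye, fir}.
      Root fir: left subtree has 5 nodes {pear, fern, hop, iris, rye}, right has 0 { }.
        Root pear: left subtree has 0 nodes { }, right has 4 {fern, hop, iris, rye}.
          Root iris: left subtree has 2 nodes {fern, hop}, right has 1 {rye}.
            Root hop: left subtree has 1 node {fern}, right has 0 { }.

ivy fig plum tulip fir pear iris hop fern rye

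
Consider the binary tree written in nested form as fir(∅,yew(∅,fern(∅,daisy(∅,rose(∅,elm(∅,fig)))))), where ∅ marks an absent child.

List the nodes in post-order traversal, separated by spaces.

fig elm rose daisy fern yew fir

Post-order visits the left subtree, then the right subtree, then the node.
At fir: no left child.
At fir: go right to yew.
  At yew: no left child.
  At yew: go right to fern.
    At fern: no left child.
    At fern: go right to daisy.
      At daisy: no left child.
      At daisy: go right to rose.
        At rose: no left child.
        At rose: go right to elm.
          At elm: no left child.
          At elm: go right to fig.
            fig is a leaf — visit fig.
          Visit elm.
        Visit rose.
      Visit daisy.
    Visit fern.
  Visit yew.
Visit fir.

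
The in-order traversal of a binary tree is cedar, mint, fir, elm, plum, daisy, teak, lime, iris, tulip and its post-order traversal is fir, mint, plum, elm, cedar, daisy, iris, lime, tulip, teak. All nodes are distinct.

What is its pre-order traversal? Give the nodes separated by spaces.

teak daisy cedar elm mint fir plum tulip lime iris

The last element of post-order is the root; it splits in-order into left and right subtrees.
Root teak: left subtree has 6 nodes {cedar, mint, fir, elm, plum, daisy}, right has 3 {lime, iris, tulip}.
  Root daisy: left subtree has 5 nodes {cedar, mint, fir, elm, plum}, right has 0 { }.
    Root cedar: left subtree has 0 nodes { }, right has 4 {mint, fir, elm, plum}.
      Root elm: left subtree has 2 nodes {mint, fir}, right has 1 {plum}.
        Root mint: left subtree has 0 nodes { }, right has 1 {fir}.
  Root tulip: left subtree has 2 nodes {lime, iris}, right has 0 { }.
    Root lime: left subtree has 0 nodes { }, right has 1 {iris}.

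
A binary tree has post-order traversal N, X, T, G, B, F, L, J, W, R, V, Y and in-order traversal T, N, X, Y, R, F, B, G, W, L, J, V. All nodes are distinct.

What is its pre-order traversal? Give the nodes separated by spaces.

The last element of post-order is the root; it splits in-order into left and right subtrees.
Root Y: left subtree has 3 nodes {T, N, X}, right has 8 {R, F, B, G, W, L, J, V}.
  Root T: left subtree has 0 nodes { }, right has 2 {N, X}.
    Root X: left subtree has 1 node {N}, right has 0 { }.
  Root V: left subtree has 7 nodes {R, F, B, G, W, L, J}, right has 0 { }.
    Root R: left subtree has 0 nodes { }, right has 6 {F, B, G, W, L, J}.
      Root W: left subtree has 3 nodes {F, B, G}, right has 2 {L, J}.
        Root F: left subtree has 0 nodes { }, right has 2 {B, G}.
          Root B: left subtree has 0 nodes { }, right has 1 {G}.
        Root J: left subtree has 1 node {L}, right has 0 { }.

Y T X N V R W F B G J L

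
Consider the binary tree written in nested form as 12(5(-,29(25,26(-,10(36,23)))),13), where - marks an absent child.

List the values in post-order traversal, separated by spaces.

25 36 23 10 26 29 5 13 12

Post-order visits the left subtree, then the right subtree, then the node.
At 12: go left to 5.
  At 5: no left child.
  At 5: go right to 29.
    At 29: go left to 25.
      25 is a leaf — visit 25.
    At 29: go right to 26.
      At 26: no left child.
      At 26: go right to 10.
        At 10: go left to 36.
          36 is a leaf — visit 36.
        At 10: go right to 23.
          23 is a leaf — visit 23.
        Visit 10.
      Visit 26.
    Visit 29.
  Visit 5.
At 12: go right to 13.
  13 is a leaf — visit 13.
Visit 12.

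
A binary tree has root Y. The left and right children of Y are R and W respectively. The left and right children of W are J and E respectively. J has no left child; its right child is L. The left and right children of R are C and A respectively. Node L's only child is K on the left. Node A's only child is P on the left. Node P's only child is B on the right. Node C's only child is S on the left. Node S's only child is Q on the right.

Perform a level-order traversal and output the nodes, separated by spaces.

Level-order visits nodes level by level from the root, left to right within each level.
Level 0: Y
Level 1: R, W
Level 2: C, A, J, E
Level 3: S, P, L
Level 4: Q, B, K

Y R W C A J E S P L Q B K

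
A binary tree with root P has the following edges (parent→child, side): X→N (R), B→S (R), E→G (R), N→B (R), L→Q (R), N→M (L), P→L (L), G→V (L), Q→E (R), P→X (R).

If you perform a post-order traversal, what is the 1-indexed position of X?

10

Post-order visits the left subtree, then the right subtree, then the node.
At P: go left to L.
  At L: no left child.
  At L: go right to Q.
    At Q: no left child.
    At Q: go right to E.
      At E: no left child.
      At E: go right to G.
        At G: go left to V.
          V is a leaf — visit V.
        At G: no right child.
        Visit G.
      Visit E.
    Visit Q.
  Visit L.
At P: go right to X.
  At X: no left child.
  At X: go right to N.
    At N: go left to M.
      M is a leaf — visit M.
    At N: go right to B.
      At B: no left child.
      At B: go right to S.
        S is a leaf — visit S.
      Visit B.
    Visit N.
  Visit X.
Visit P.
Full post-order sequence: V, G, E, Q, L, M, S, B, N, X, P.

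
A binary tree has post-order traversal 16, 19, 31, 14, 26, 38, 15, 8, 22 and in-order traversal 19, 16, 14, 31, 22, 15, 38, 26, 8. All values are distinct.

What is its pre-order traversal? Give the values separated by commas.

The last element of post-order is the root; it splits in-order into left and right subtrees.
Root 22: left subtree has 4 nodes {19, 16, 14, 31}, right has 4 {15, 38, 26, 8}.
  Root 14: left subtree has 2 nodes {19, 16}, right has 1 {31}.
    Root 19: left subtree has 0 nodes { }, right has 1 {16}.
  Root 8: left subtree has 3 nodes {15, 38, 26}, right has 0 { }.
    Root 15: left subtree has 0 nodes { }, right has 2 {38, 26}.
      Root 38: left subtree has 0 nodes { }, right has 1 {26}.

22, 14, 19, 16, 31, 8, 15, 38, 26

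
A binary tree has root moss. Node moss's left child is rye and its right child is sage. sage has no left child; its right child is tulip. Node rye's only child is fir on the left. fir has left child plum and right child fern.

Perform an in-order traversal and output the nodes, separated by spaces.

plum fir fern rye moss sage tulip

In-order visits the left subtree, then the node, then the right subtree.
At moss: go left to rye.
  At rye: go left to fir.
    At fir: go left to plum.
      plum is a leaf — visit plum.
    Visit fir.
    At fir: go right to fern.
      fern is a leaf — visit fern.
  Visit rye.
  At rye: no right child.
Visit moss.
At moss: go right to sage.
  At sage: no left child.
  Visit sage.
  At sage: go right to tulip.
    tulip is a leaf — visit tulip.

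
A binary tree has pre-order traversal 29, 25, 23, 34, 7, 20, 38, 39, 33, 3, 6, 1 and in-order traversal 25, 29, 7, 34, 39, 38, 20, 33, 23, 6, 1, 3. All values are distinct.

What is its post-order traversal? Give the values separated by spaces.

The first element of pre-order is the root; it splits in-order into left and right subtrees.
Root 29: left subtree has 1 node {25}, right has 10 {7, 34, 39, 38, 20, 33, 23, 6, 1, 3}.
  Root 23: left subtree has 6 nodes {7, 34, 39, 38, 20, 33}, right has 3 {6, 1, 3}.
    Root 34: left subtree has 1 node {7}, right has 4 {39, 38, 20, 33}.
      Root 20: left subtree has 2 nodes {39, 38}, right has 1 {33}.
        Root 38: left subtree has 1 node {39}, right has 0 { }.
    Root 3: left subtree has 2 nodes {6, 1}, right has 0 { }.
      Root 6: left subtree has 0 nodes { }, right has 1 {1}.

25 7 39 38 33 20 34 1 6 3 23 29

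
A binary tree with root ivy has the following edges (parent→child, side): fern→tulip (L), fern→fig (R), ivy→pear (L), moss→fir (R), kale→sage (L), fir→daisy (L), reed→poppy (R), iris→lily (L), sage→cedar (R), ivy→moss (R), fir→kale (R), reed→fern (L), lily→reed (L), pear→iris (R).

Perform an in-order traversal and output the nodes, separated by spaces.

pear tulip fern fig reed poppy lily iris ivy moss daisy fir sage cedar kale

In-order visits the left subtree, then the node, then the right subtree.
At ivy: go left to pear.
  At pear: no left child.
  Visit pear.
  At pear: go right to iris.
    At iris: go left to lily.
      At lily: go left to reed.
        At reed: go left to fern.
          At fern: go left to tulip.
            tulip is a leaf — visit tulip.
          Visit fern.
          At fern: go right to fig.
            fig is a leaf — visit fig.
        Visit reed.
        At reed: go right to poppy.
          poppy is a leaf — visit poppy.
      Visit lily.
      At lily: no right child.
    Visit iris.
    At iris: no right child.
Visit ivy.
At ivy: go right to moss.
  At moss: no left child.
  Visit moss.
  At moss: go right to fir.
    At fir: go left to daisy.
      daisy is a leaf — visit daisy.
    Visit fir.
    At fir: go right to kale.
      At kale: go left to sage.
        At sage: no left child.
        Visit sage.
        At sage: go right to cedar.
          cedar is a leaf — visit cedar.
      Visit kale.
      At kale: no right child.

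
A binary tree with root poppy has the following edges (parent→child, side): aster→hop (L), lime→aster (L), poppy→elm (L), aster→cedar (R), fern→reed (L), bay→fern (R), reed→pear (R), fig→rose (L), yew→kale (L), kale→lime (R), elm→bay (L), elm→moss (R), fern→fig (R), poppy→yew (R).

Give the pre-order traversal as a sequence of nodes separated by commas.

poppy, elm, bay, fern, reed, pear, fig, rose, moss, yew, kale, lime, aster, hop, cedar

Pre-order visits the node, then its left subtree, then its right subtree.
Visit poppy.
At poppy: go left to elm.
  Visit elm.
  At elm: go left to bay.
    Visit bay.
    At bay: no left child.
    At bay: go right to fern.
      Visit fern.
      At fern: go left to reed.
        Visit reed.
        At reed: no left child.
        At reed: go right to pear.
          pear is a leaf — visit pear.
      At fern: go right to fig.
        Visit fig.
        At fig: go left to rose.
          rose is a leaf — visit rose.
        At fig: no right child.
  At elm: go right to moss.
    moss is a leaf — visit moss.
At poppy: go right to yew.
  Visit yew.
  At yew: go left to kale.
    Visit kale.
    At kale: no left child.
    At kale: go right to lime.
      Visit lime.
      At lime: go left to aster.
        Visit aster.
        At aster: go left to hop.
          hop is a leaf — visit hop.
        At aster: go right to cedar.
          cedar is a leaf — visit cedar.
      At lime: no right child.
  At yew: no right child.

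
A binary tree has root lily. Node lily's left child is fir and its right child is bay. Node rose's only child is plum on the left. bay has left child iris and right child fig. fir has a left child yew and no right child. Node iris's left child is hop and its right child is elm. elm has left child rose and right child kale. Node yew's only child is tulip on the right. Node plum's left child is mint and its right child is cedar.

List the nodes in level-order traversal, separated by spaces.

Level-order visits nodes level by level from the root, left to right within each level.
Level 0: lily
Level 1: fir, bay
Level 2: yew, iris, fig
Level 3: tulip, hop, elm
Level 4: rose, kale
Level 5: plum
Level 6: mint, cedar

lily fir bay yew iris fig tulip hop elm rose kale plum mint cedar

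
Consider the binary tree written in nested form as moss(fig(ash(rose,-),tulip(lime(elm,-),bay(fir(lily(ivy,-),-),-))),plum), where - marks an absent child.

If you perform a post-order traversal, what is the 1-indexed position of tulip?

9

Post-order visits the left subtree, then the right subtree, then the node.
At moss: go left to fig.
  At fig: go left to ash.
    At ash: go left to rose.
      rose is a leaf — visit rose.
    At ash: no right child.
    Visit ash.
  At fig: go right to tulip.
    At tulip: go left to lime.
      At lime: go left to elm.
        elm is a leaf — visit elm.
      At lime: no right child.
      Visit lime.
    At tulip: go right to bay.
      At bay: go left to fir.
        At fir: go left to lily.
          At lily: go left to ivy.
            ivy is a leaf — visit ivy.
          At lily: no right child.
          Visit lily.
        At fir: no right child.
        Visit fir.
      At bay: no right child.
      Visit bay.
    Visit tulip.
  Visit fig.
At moss: go right to plum.
  plum is a leaf — visit plum.
Visit moss.
Full post-order sequence: rose, ash, elm, lime, ivy, lily, fir, bay, tulip, fig, plum, moss.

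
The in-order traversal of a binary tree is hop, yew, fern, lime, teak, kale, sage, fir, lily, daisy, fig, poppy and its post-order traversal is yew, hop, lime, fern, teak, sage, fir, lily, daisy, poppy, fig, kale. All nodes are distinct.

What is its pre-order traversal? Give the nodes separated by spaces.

kale teak fern hop yew lime fig daisy lily fir sage poppy

The last element of post-order is the root; it splits in-order into left and right subtrees.
Root kale: left subtree has 5 nodes {hop, yew, fern, lime, teak}, right has 6 {sage, fir, lily, daisy, fig, poppy}.
  Root teak: left subtree has 4 nodes {hop, yew, fern, lime}, right has 0 { }.
    Root fern: left subtree has 2 nodes {hop, yew}, right has 1 {lime}.
      Root hop: left subtree has 0 nodes { }, right has 1 {yew}.
  Root fig: left subtree has 4 nodes {sage, fir, lily, daisy}, right has 1 {poppy}.
    Root daisy: left subtree has 3 nodes {sage, fir, lily}, right has 0 { }.
      Root lily: left subtree has 2 nodes {sage, fir}, right has 0 { }.
        Root fir: left subtree has 1 node {sage}, right has 0 { }.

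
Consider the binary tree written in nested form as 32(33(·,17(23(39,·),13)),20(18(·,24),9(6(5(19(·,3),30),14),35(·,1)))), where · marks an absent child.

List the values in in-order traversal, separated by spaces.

In-order visits the left subtree, then the node, then the right subtree.
At 32: go left to 33.
  At 33: no left child.
  Visit 33.
  At 33: go right to 17.
    At 17: go left to 23.
      At 23: go left to 39.
        39 is a leaf — visit 39.
      Visit 23.
      At 23: no right child.
    Visit 17.
    At 17: go right to 13.
      13 is a leaf — visit 13.
Visit 32.
At 32: go right to 20.
  At 20: go left to 18.
    At 18: no left child.
    Visit 18.
    At 18: go right to 24.
      24 is a leaf — visit 24.
  Visit 20.
  At 20: go right to 9.
    At 9: go left to 6.
      At 6: go left to 5.
        At 5: go left to 19.
          At 19: no left child.
          Visit 19.
          At 19: go right to 3.
            3 is a leaf — visit 3.
        Visit 5.
        At 5: go right to 30.
          30 is a leaf — visit 30.
      Visit 6.
      At 6: go right to 14.
        14 is a leaf — visit 14.
    Visit 9.
    At 9: go right to 35.
      At 35: no left child.
      Visit 35.
      At 35: go right to 1.
        1 is a leaf — visit 1.

33 39 23 17 13 32 18 24 20 19 3 5 30 6 14 9 35 1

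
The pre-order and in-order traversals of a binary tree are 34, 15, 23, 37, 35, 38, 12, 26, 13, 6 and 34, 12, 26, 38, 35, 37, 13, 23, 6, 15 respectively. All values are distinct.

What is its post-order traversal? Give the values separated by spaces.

26 12 38 35 13 37 6 23 15 34

The first element of pre-order is the root; it splits in-order into left and right subtrees.
Root 34: left subtree has 0 nodes { }, right has 9 {12, 26, 38, 35, 37, 13, 23, 6, 15}.
  Root 15: left subtree has 8 nodes {12, 26, 38, 35, 37, 13, 23, 6}, right has 0 { }.
    Root 23: left subtree has 6 nodes {12, 26, 38, 35, 37, 13}, right has 1 {6}.
      Root 37: left subtree has 4 nodes {12, 26, 38, 35}, right has 1 {13}.
        Root 35: left subtree has 3 nodes {12, 26, 38}, right has 0 { }.
          Root 38: left subtree has 2 nodes {12, 26}, right has 0 { }.
            Root 12: left subtree has 0 nodes { }, right has 1 {26}.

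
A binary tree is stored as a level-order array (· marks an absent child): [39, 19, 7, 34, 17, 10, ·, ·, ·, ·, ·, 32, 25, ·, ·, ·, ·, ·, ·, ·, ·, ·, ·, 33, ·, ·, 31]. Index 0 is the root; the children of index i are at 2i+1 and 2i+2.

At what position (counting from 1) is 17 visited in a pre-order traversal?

4

Pre-order visits the node, then its left subtree, then its right subtree.
Visit 39.
At 39: go left to 19.
  Visit 19.
  At 19: go left to 34.
    34 is a leaf — visit 34.
  At 19: go right to 17.
    17 is a leaf — visit 17.
At 39: go right to 7.
  Visit 7.
  At 7: go left to 10.
    Visit 10.
    At 10: go left to 32.
      Visit 32.
      At 32: go left to 33.
        33 is a leaf — visit 33.
      At 32: no right child.
    At 10: go right to 25.
      Visit 25.
      At 25: no left child.
      At 25: go right to 31.
        31 is a leaf — visit 31.
  At 7: no right child.
Full pre-order sequence: 39, 19, 34, 17, 7, 10, 32, 33, 25, 31.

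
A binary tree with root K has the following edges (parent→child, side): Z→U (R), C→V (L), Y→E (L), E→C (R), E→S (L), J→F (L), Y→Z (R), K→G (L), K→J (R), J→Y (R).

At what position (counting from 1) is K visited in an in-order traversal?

2

In-order visits the left subtree, then the node, then the right subtree.
At K: go left to G.
  G is a leaf — visit G.
Visit K.
At K: go right to J.
  At J: go left to F.
    F is a leaf — visit F.
  Visit J.
  At J: go right to Y.
    At Y: go left to E.
      At E: go left to S.
        S is a leaf — visit S.
      Visit E.
      At E: go right to C.
        At C: go left to V.
          V is a leaf — visit V.
        Visit C.
        At C: no right child.
    Visit Y.
    At Y: go right to Z.
      At Z: no left child.
      Visit Z.
      At Z: go right to U.
        U is a leaf — visit U.
Full in-order sequence: G, K, F, J, S, E, V, C, Y, Z, U.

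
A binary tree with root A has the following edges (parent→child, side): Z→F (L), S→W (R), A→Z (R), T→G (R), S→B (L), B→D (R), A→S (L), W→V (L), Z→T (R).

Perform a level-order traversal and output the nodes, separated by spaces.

Level-order visits nodes level by level from the root, left to right within each level.
Level 0: A
Level 1: S, Z
Level 2: B, W, F, T
Level 3: D, V, G

A S Z B W F T D V G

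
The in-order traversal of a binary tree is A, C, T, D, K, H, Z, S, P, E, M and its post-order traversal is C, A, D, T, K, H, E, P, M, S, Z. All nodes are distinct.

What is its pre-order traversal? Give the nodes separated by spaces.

Z H K T A C D S M P E

The last element of post-order is the root; it splits in-order into left and right subtrees.
Root Z: left subtree has 6 nodes {A, C, T, D, K, H}, right has 4 {S, P, E, M}.
  Root H: left subtree has 5 nodes {A, C, T, D, K}, right has 0 { }.
    Root K: left subtree has 4 nodes {A, C, T, D}, right has 0 { }.
      Root T: left subtree has 2 nodes {A, C}, right has 1 {D}.
        Root A: left subtree has 0 nodes { }, right has 1 {C}.
  Root S: left subtree has 0 nodes { }, right has 3 {P, E, M}.
    Root M: left subtree has 2 nodes {P, E}, right has 0 { }.
      Root P: left subtree has 0 nodes { }, right has 1 {E}.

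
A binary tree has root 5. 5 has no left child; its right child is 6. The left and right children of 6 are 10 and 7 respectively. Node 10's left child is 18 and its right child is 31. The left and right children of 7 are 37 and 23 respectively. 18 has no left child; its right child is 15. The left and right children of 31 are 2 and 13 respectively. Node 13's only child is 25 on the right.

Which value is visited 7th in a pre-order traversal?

Pre-order visits the node, then its left subtree, then its right subtree.
Visit 5.
At 5: no left child.
At 5: go right to 6.
  Visit 6.
  At 6: go left to 10.
    Visit 10.
    At 10: go left to 18.
      Visit 18.
      At 18: no left child.
      At 18: go right to 15.
        15 is a leaf — visit 15.
    At 10: go right to 31.
      Visit 31.
      At 31: go left to 2.
        2 is a leaf — visit 2.
      At 31: go right to 13.
        Visit 13.
        At 13: no left child.
        At 13: go right to 25.
          25 is a leaf — visit 25.
  At 6: go right to 7.
    Visit 7.
    At 7: go left to 37.
      37 is a leaf — visit 37.
    At 7: go right to 23.
      23 is a leaf — visit 23.
Full pre-order sequence: 5, 6, 10, 18, 15, 31, 2, 13, 25, 7, 37, 23.

2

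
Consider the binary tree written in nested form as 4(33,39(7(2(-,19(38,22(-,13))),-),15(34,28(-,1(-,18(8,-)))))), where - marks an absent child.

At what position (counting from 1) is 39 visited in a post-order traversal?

14

Post-order visits the left subtree, then the right subtree, then the node.
At 4: go left to 33.
  33 is a leaf — visit 33.
At 4: go right to 39.
  At 39: go left to 7.
    At 7: go left to 2.
      At 2: no left child.
      At 2: go right to 19.
        At 19: go left to 38.
          38 is a leaf — visit 38.
        At 19: go right to 22.
          At 22: no left child.
          At 22: go right to 13.
            13 is a leaf — visit 13.
          Visit 22.
        Visit 19.
      Visit 2.
    At 7: no right child.
    Visit 7.
  At 39: go right to 15.
    At 15: go left to 34.
      34 is a leaf — visit 34.
    At 15: go right to 28.
      At 28: no left child.
      At 28: go right to 1.
        At 1: no left child.
        At 1: go right to 18.
          At 18: go left to 8.
            8 is a leaf — visit 8.
          At 18: no right child.
          Visit 18.
        Visit 1.
      Visit 28.
    Visit 15.
  Visit 39.
Visit 4.
Full post-order sequence: 33, 38, 13, 22, 19, 2, 7, 34, 8, 18, 1, 28, 15, 39, 4.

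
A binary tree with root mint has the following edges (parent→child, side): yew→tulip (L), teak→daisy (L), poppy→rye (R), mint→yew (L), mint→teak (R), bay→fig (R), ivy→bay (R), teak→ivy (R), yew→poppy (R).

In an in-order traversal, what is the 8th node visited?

In-order visits the left subtree, then the node, then the right subtree.
At mint: go left to yew.
  At yew: go left to tulip.
    tulip is a leaf — visit tulip.
  Visit yew.
  At yew: go right to poppy.
    At poppy: no left child.
    Visit poppy.
    At poppy: go right to rye.
      rye is a leaf — visit rye.
Visit mint.
At mint: go right to teak.
  At teak: go left to daisy.
    daisy is a leaf — visit daisy.
  Visit teak.
  At teak: go right to ivy.
    At ivy: no left child.
    Visit ivy.
    At ivy: go right to bay.
      At bay: no left child.
      Visit bay.
      At bay: go right to fig.
        fig is a leaf — visit fig.
Full in-order sequence: tulip, yew, poppy, rye, mint, daisy, teak, ivy, bay, fig.

ivy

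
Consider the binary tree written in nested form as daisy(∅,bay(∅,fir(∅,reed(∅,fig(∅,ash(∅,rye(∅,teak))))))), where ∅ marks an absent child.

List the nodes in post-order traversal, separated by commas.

Post-order visits the left subtree, then the right subtree, then the node.
At daisy: no left child.
At daisy: go right to bay.
  At bay: no left child.
  At bay: go right to fir.
    At fir: no left child.
    At fir: go right to reed.
      At reed: no left child.
      At reed: go right to fig.
        At fig: no left child.
        At fig: go right to ash.
          At ash: no left child.
          At ash: go right to rye.
            At rye: no left child.
            At rye: go right to teak.
              teak is a leaf — visit teak.
            Visit rye.
          Visit ash.
        Visit fig.
      Visit reed.
    Visit fir.
  Visit bay.
Visit daisy.

teak, rye, ash, fig, reed, fir, bay, daisy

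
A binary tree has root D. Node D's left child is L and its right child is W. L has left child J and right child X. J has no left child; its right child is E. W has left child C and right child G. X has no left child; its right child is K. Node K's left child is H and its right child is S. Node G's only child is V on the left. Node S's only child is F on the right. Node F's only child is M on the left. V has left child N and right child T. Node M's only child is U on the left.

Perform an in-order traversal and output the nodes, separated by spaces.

J E L X H K S U M F D C W N V T G

In-order visits the left subtree, then the node, then the right subtree.
At D: go left to L.
  At L: go left to J.
    At J: no left child.
    Visit J.
    At J: go right to E.
      E is a leaf — visit E.
  Visit L.
  At L: go right to X.
    At X: no left child.
    Visit X.
    At X: go right to K.
      At K: go left to H.
        H is a leaf — visit H.
      Visit K.
      At K: go right to S.
        At S: no left child.
        Visit S.
        At S: go right to F.
          At F: go left to M.
            At M: go left to U.
              U is a leaf — visit U.
            Visit M.
            At M: no right child.
          Visit F.
          At F: no right child.
Visit D.
At D: go right to W.
  At W: go left to C.
    C is a leaf — visit C.
  Visit W.
  At W: go right to G.
    At G: go left to V.
      At V: go left to N.
        N is a leaf — visit N.
      Visit V.
      At V: go right to T.
        T is a leaf — visit T.
    Visit G.
    At G: no right child.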